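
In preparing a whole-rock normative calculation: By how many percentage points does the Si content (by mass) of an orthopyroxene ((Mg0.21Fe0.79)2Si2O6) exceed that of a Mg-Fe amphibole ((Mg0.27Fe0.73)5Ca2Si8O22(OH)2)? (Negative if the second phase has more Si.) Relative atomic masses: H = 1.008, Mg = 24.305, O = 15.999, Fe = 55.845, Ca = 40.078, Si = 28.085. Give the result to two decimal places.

-1.81 percentage points

First mineral: 56.170 g Si in 250.607 g formula = 22.41 wt% Si.
Second mineral: 224.680 g Si in 927.474 g formula = 24.22 wt% Si.
22.41% − 24.22% gives a difference of -1.81 percentage points.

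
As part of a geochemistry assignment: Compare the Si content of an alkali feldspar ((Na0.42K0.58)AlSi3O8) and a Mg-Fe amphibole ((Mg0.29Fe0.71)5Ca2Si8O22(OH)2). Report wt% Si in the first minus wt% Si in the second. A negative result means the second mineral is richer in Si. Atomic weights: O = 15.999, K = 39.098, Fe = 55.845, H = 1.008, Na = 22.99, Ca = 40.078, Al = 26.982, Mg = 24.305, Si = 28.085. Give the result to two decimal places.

6.72 percentage points

First mineral: 84.255 g Si in 271.562 g formula = 31.03 wt% Si.
Second mineral: 224.680 g Si in 924.320 g formula = 24.31 wt% Si.
31.03% − 24.31% gives a difference of 6.72 percentage points.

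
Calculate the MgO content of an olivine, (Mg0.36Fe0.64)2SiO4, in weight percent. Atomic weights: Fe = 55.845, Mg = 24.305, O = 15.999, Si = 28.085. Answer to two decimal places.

Formula mass = 181.062 g/mol.
0.72 Mg → 0.7200 mol MgO per formula unit; M(MgO) = 40.304, so MgO mass = 29.019 g.
29.019/181.062 × 100 = 16.03 wt%.

16.03 wt%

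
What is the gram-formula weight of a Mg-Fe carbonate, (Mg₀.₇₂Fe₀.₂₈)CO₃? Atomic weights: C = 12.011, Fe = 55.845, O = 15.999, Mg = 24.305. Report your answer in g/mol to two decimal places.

M = 0.72×24.305 + 0.28×55.845 + 1×12.011 + 3×15.999

93.14 g/mol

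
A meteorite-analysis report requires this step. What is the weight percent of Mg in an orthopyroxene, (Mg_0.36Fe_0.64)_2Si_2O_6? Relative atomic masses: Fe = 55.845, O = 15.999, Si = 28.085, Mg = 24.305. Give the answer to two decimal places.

Molar mass of (Mg_0.36Fe_0.64)_2Si_2O_6: 0.72·24.305 + 1.28·55.845 + 2·28.085 + 6·15.999 = 241.145 g/mol.
Mass of Mg per formula unit: 0.72 × 24.305 = 17.500 g.
Weight fraction Mg = 17.500 / 241.145 = 0.0726.

7.26 wt%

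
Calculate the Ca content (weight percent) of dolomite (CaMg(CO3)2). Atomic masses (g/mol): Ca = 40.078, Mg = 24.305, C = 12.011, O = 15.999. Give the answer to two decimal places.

21.73 weight percent

Formula mass = 1×40.078 + 1×24.305 + 2×12.011 + 6×15.999 = 184.399 g/mol, of which 40.078 g is Ca.
So Ca makes up 40.078/184.399 = 0.2173 of the mass, i.e. 21.73%.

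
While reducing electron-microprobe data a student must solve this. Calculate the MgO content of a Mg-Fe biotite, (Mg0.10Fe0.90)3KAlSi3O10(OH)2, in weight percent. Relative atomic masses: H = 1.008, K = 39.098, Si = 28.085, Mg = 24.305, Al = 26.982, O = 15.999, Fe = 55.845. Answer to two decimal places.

M((Mg0.10Fe0.90)3KAlSi3O10(OH)2) = 502.412 g/mol; M(MgO) = 40.304 g/mol.
Moles MgO per formula unit = 0.30 Mg ÷ 1 = 0.3000.
MgO fraction = (0.3000 × 40.304) / 502.412 = 12.091/502.412 = 0.0241.

2.41 wt%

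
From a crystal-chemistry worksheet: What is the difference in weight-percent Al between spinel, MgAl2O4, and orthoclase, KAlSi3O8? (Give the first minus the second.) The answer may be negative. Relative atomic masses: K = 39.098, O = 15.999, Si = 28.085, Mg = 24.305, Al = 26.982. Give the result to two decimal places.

28.24 percentage points

First mineral: 53.964 g Al in 142.265 g formula = 37.93 wt% Al.
Second mineral: 26.982 g Al in 278.327 g formula = 9.69 wt% Al.
37.93% − 9.69% gives a difference of 28.24 percentage points.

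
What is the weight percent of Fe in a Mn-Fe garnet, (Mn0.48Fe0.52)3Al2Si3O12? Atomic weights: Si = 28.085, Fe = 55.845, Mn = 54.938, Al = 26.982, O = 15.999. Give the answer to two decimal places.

17.55 weight percent

Formula mass = 1.44·54.938 + 1.56·55.845 + 2·26.982 + 3·28.085 + 12·15.999 = 496.436 g/mol, of which 87.118 g is Fe.
So Fe makes up 87.118/496.436 = 0.1755 of the mass, i.e. 17.55%.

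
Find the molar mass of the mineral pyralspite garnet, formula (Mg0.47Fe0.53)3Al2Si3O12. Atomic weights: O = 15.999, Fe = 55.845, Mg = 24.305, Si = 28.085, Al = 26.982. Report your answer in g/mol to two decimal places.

M = 1.41(24.305) + 1.59(55.845) + 2(26.982) + 3(28.085) + 12(15.999)

453.27 g/mol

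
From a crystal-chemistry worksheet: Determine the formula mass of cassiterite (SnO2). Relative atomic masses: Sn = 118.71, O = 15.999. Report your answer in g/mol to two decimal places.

M = 1·118.71 + 2·15.999

150.71 g/mol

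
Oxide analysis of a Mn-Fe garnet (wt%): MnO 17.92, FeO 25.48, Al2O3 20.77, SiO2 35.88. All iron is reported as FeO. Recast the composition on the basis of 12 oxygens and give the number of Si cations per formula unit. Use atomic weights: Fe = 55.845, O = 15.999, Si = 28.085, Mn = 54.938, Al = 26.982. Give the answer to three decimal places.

MnO (M=70.937): mol = 0.25262; Mn = 0.25262, O = 0.25262.
FeO (M=71.844): mol = 0.35466; Fe = 0.35466, O = 0.35466.
Al2O3 (M=101.961): mol = 0.20371; Al = 0.40742, O = 0.61113.
SiO2 (M=60.083): mol = 0.59717; Si = 0.59717, O = 1.19434.
ΣO = 2.41275; factor = 12/ΣO = 4.97358.
Si apfu = 0.59717 × 4.97358 = 2.970.

2.970 Si apfu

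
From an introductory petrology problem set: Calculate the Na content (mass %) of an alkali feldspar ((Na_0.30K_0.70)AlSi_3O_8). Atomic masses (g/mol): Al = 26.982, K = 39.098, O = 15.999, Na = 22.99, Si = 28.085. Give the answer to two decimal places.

Molar mass of (Na_0.30K_0.70)AlSi_3O_8: 0.30·22.99 + 0.70·39.098 + 1·26.982 + 3·28.085 + 8·15.999 = 273.495 g/mol.
Mass of Na per formula unit: 0.30 × 22.99 = 6.897 g.
Weight fraction Na = 6.897 / 273.495 = 0.0252.

2.52 mass %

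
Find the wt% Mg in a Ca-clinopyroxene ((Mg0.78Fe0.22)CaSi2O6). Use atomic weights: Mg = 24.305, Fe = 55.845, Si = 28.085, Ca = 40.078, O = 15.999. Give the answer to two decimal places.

Formula mass = 0.78*24.305 + 0.22*55.845 + 1*40.078 + 2*28.085 + 6*15.999 = 223.486 g/mol, of which 18.958 g is Mg.
So Mg makes up 18.958/223.486 = 0.0848 of the mass, i.e. 8.48%.

8.48 mass %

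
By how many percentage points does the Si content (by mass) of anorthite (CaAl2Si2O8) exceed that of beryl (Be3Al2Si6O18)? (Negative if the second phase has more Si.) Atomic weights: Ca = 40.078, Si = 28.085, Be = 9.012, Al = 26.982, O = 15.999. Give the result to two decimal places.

First mineral: 56.170 g Si in 278.204 g formula = 20.19 wt% Si.
Second mineral: 168.510 g Si in 537.492 g formula = 31.35 wt% Si.
20.19% − 31.35% gives a difference of -11.16 percentage points.

-11.16 percentage points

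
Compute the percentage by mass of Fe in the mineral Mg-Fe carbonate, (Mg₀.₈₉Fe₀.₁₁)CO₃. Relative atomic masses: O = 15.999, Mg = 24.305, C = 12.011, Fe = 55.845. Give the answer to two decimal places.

7.00 weight percent

Formula mass = 0.89×24.305 + 0.11×55.845 + 1×12.011 + 3×15.999 = 87.782 g/mol, of which 6.143 g is Fe.
So Fe makes up 6.143/87.782 = 0.0700 of the mass, i.e. 7.00%.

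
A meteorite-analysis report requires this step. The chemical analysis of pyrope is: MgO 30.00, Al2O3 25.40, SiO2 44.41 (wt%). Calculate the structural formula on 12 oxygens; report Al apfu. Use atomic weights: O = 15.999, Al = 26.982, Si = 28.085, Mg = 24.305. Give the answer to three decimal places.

2.013 Al apfu

30.00 wt% MgO ÷ 40.304 g/mol = 0.74434 mol, giving 0.74434 Mg and 0.74434 O.
25.40 wt% Al2O3 ÷ 101.961 g/mol = 0.24911 mol, giving 0.49822 Al and 0.74733 O.
44.41 wt% SiO2 ÷ 60.083 g/mol = 0.73914 mol, giving 0.73914 Si and 1.47828 O.
Oxygen sums to 2.96995; scaling by 12/2.96995 = 4.04047 puts the formula on 12 O.
Al: 0.49822 × 4.04047 = 2.013 atoms per formula unit.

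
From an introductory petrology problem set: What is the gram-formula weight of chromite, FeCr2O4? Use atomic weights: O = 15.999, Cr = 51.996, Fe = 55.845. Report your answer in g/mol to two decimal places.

M = 1·55.845 + 2·51.996 + 4·15.999

223.83 g/mol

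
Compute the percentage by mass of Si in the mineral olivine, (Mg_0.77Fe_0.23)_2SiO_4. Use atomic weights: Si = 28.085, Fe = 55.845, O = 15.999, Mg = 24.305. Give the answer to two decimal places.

Formula mass = 1.54*24.305 + 0.46*55.845 + 1*28.085 + 4*15.999 = 155.199 g/mol, of which 28.085 g is Si.
So Si makes up 28.085/155.199 = 0.1810 of the mass, i.e. 18.10%.

18.10 wt%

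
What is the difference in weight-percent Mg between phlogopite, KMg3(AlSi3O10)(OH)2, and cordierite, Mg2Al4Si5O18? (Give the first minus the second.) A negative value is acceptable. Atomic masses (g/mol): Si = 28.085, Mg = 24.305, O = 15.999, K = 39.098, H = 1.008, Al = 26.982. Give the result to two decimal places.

9.16 percentage points

First mineral: 72.915 g Mg in 417.254 g formula = 17.47 wt% Mg.
Second mineral: 48.610 g Mg in 584.945 g formula = 8.31 wt% Mg.
17.47% − 8.31% gives a difference of 9.16 percentage points.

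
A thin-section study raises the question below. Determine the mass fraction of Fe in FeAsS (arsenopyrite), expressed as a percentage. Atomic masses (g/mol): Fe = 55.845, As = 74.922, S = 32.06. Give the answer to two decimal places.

34.30 weight percent

Molar mass of FeAsS: 1*55.845 + 1*74.922 + 1*32.06 = 162.827 g/mol.
Mass of Fe per formula unit: 1 × 55.845 = 55.845 g.
Weight fraction Fe = 55.845 / 162.827 = 0.3430.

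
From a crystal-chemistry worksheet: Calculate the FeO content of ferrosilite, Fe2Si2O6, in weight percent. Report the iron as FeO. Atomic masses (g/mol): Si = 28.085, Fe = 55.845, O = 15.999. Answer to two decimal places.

54.46 wt%

Molar mass of Fe2Si2O6 = 2·55.845 + 2·28.085 + 6·15.999 = 263.854 g/mol.
Each formula unit contains 2 Fe, equivalent to 2/1 = 2.0000 mol FeO.
M(FeO) = 1×55.845 + 1×15.999 = 71.844 g/mol.
Mass of FeO per formula unit = 2.0000 × 71.844 = 143.688 g.
FeO wt% = 143.688 / 263.854 × 100 = 54.46%.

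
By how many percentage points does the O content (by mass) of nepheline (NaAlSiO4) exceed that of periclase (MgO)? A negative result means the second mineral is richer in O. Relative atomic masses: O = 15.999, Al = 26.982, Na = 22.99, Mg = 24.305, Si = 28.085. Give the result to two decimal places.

5.35 percentage points

M(NaAlSiO4) = 142.053 g/mol, so wt% O = 63.996/142.053 × 100 = 45.05%.
M(MgO) = 40.304 g/mol, so wt% O = 15.999/40.304 × 100 = 39.70%.
45.05 − 39.70 = 5.35 pp.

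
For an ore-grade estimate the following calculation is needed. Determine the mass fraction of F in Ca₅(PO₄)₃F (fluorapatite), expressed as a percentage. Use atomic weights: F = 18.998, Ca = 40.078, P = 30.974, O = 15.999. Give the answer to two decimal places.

3.77 wt%

Molar mass of Ca₅(PO₄)₃F: 5×40.078 + 3×30.974 + 12×15.999 + 1×18.998 = 504.298 g/mol.
Mass of F per formula unit: 1 × 18.998 = 18.998 g.
Weight fraction F = 18.998 / 504.298 = 0.0377.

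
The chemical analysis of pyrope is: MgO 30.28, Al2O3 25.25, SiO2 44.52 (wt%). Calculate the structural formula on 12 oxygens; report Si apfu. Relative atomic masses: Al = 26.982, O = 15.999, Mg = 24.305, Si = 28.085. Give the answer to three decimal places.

MgO (M=40.304): mol = 0.75129; Mg = 0.75129, O = 0.75129.
Al2O3 (M=101.961): mol = 0.24764; Al = 0.49528, O = 0.74292.
SiO2 (M=60.083): mol = 0.74097; Si = 0.74097, O = 1.48194.
ΣO = 2.97615; factor = 12/ΣO = 4.03205.
Si apfu = 0.74097 × 4.03205 = 2.988.

2.988 Si apfu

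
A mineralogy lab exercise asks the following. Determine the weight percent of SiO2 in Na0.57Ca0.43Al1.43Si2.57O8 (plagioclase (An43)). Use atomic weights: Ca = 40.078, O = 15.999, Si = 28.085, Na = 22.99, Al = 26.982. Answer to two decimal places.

57.38 wt%

Molar mass of Na0.57Ca0.43Al1.43Si2.57O8 = 0.57*22.99 + 0.43*40.078 + 1.43*26.982 + 2.57*28.085 + 8*15.999 = 269.093 g/mol.
Each formula unit contains 2.57 Si, equivalent to 2.57/1 = 2.5700 mol SiO2.
M(SiO2) = 1×28.085 + 2×15.999 = 60.083 g/mol.
Mass of SiO2 per formula unit = 2.5700 × 60.083 = 154.413 g.
SiO2 wt% = 154.413 / 269.093 × 100 = 57.38%.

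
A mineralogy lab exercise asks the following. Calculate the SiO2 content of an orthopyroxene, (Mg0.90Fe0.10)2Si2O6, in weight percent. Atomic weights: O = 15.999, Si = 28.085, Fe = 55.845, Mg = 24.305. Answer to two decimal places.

Molar mass of (Mg0.90Fe0.10)2Si2O6 = 1.80*24.305 + 0.20*55.845 + 2*28.085 + 6*15.999 = 207.082 g/mol.
Each formula unit contains 2 Si, equivalent to 2/1 = 2.0000 mol SiO2.
M(SiO2) = 1×28.085 + 2×15.999 = 60.083 g/mol.
Mass of SiO2 per formula unit = 2.0000 × 60.083 = 120.166 g.
SiO2 wt% = 120.166 / 207.082 × 100 = 58.03%.

58.03 wt%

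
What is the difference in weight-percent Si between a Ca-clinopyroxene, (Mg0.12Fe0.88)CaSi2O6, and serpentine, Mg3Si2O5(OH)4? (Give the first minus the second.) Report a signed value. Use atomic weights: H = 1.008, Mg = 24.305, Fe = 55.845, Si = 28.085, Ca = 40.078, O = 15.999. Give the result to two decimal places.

2.72 percentage points

Si in (Mg0.12Fe0.88)CaSi2O6: molar mass 244.302 g/mol; 2×28.085 = 56.170 g → 22.99 wt%.
Si in Mg3Si2O5(OH)4: molar mass 277.108 g/mol; 2×28.085 = 56.170 g → 20.27 wt%.
Difference = 22.99 − 20.27 = 2.72 percentage points.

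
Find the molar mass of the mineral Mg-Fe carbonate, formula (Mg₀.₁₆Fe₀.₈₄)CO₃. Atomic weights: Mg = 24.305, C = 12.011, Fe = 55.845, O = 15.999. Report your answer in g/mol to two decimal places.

110.81 g/mol

M = 0.16*24.305 + 0.84*55.845 + 1*12.011 + 3*15.999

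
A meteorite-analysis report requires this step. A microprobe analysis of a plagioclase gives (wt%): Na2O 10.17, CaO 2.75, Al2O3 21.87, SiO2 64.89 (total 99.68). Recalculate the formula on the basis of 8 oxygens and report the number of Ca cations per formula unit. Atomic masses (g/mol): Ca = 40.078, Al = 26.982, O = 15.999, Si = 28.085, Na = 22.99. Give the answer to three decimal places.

0.130 Ca apfu

Na2O (M=61.979): mol = 0.16409; Na = 0.32818, O = 0.16409.
CaO (M=56.077): mol = 0.04904; Ca = 0.04904, O = 0.04904.
Al2O3 (M=101.961): mol = 0.21449; Al = 0.42898, O = 0.64347.
SiO2 (M=60.083): mol = 1.08001; Si = 1.08001, O = 2.16002.
ΣO = 3.01662; factor = 8/ΣO = 2.65197.
Ca apfu = 0.04904 × 2.65197 = 0.130.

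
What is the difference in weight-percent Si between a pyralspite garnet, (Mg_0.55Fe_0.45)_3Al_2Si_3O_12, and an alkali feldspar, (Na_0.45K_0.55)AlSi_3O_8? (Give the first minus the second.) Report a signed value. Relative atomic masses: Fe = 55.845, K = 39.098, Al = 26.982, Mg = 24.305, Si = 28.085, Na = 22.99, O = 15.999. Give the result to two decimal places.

First mineral: 84.255 g Si in 445.701 g formula = 18.90 wt% Si.
Second mineral: 84.255 g Si in 271.078 g formula = 31.08 wt% Si.
18.90% − 31.08% gives a difference of -12.18 percentage points.

-12.18 percentage points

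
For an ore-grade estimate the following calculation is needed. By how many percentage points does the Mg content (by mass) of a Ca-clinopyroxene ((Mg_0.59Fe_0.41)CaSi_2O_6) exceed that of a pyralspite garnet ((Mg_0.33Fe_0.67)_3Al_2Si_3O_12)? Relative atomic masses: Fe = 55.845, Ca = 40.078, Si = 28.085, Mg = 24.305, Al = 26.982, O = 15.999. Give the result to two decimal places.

M((Mg_0.59Fe_0.41)CaSi_2O_6) = 229.478 g/mol, so wt% Mg = 14.340/229.478 × 100 = 6.25%.
M((Mg_0.33Fe_0.67)_3Al_2Si_3O_12) = 466.517 g/mol, so wt% Mg = 24.062/466.517 × 100 = 5.16%.
6.25 − 5.16 = 1.09 pp.

1.09 percentage points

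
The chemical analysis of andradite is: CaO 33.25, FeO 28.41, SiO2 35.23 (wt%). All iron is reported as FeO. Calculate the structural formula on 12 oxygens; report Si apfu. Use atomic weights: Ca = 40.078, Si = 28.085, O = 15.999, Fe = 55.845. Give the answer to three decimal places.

3.256 Si apfu

CaO: 33.25/56.077 = 0.59293 mol → 0.59293 mol Ca, 0.59293 mol O.
FeO: 28.41/71.844 = 0.39544 mol → 0.39544 mol Fe, 0.39544 mol O.
SiO2: 35.23/60.083 = 0.58636 mol → 0.58636 mol Si, 1.17272 mol O.
Total oxygen = 2.16109 mol. Normalization factor = 12/2.16109 = 5.55275.
Si per 12 O = 0.58636 × 5.55275 = 3.256.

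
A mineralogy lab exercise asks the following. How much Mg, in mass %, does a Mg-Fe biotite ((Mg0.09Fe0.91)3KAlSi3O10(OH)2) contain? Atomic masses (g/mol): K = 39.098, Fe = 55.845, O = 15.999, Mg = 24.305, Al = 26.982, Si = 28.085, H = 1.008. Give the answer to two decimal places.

M((Mg0.09Fe0.91)3KAlSi3O10(OH)2) = 503.358 g/mol.
Mg contributes 0.27 × 24.305 = 6.562 g per mole.
6.562/503.358 = 0.0130 → 1.30%.

1.30 mass %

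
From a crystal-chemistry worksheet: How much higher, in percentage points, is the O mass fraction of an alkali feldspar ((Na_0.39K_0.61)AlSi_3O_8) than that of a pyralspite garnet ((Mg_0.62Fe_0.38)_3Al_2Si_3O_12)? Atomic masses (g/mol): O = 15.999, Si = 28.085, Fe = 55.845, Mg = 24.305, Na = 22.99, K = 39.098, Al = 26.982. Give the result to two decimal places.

3.32 percentage points

First mineral: 127.992 g O in 272.045 g formula = 47.05 wt% O.
Second mineral: 191.988 g O in 439.078 g formula = 43.73 wt% O.
47.05% − 43.73% gives a difference of 3.32 percentage points.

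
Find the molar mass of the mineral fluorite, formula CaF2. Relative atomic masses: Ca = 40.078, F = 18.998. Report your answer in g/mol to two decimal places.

78.07 g/mol

Ca: 1 × 40.078 = 40.0780
F: 2 × 18.998 = 37.9960
Summing the contributions gives the formula mass.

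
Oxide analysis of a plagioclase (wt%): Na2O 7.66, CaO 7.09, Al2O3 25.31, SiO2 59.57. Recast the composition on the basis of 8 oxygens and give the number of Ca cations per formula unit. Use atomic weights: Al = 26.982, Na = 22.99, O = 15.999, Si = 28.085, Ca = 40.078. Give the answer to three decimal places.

0.340 Ca apfu

7.66 wt% Na2O ÷ 61.979 g/mol = 0.12359 mol, giving 0.24718 Na and 0.12359 O.
7.09 wt% CaO ÷ 56.077 g/mol = 0.12643 mol, giving 0.12643 Ca and 0.12643 O.
25.31 wt% Al2O3 ÷ 101.961 g/mol = 0.24823 mol, giving 0.49646 Al and 0.74469 O.
59.57 wt% SiO2 ÷ 60.083 g/mol = 0.99146 mol, giving 0.99146 Si and 1.98292 O.
Oxygen sums to 2.97763; scaling by 8/2.97763 = 2.68670 puts the formula on 8 O.
Ca: 0.12643 × 2.68670 = 0.340 atoms per formula unit.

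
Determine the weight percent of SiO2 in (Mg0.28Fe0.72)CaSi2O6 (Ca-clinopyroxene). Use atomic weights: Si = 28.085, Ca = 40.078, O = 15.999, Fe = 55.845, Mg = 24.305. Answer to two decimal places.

Formula mass = 239.256 g/mol.
2 Si → 2.0000 mol SiO2 per formula unit; M(SiO2) = 60.083, so SiO2 mass = 120.166 g.
120.166/239.256 × 100 = 50.22 wt%.

50.22 wt%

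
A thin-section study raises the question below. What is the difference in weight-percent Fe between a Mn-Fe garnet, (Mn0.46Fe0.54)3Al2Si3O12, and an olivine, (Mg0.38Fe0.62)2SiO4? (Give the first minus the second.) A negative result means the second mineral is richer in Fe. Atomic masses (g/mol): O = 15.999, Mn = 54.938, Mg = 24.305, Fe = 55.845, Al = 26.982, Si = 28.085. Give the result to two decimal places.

-20.29 percentage points

First mineral: 90.469 g Fe in 496.490 g formula = 18.22 wt% Fe.
Second mineral: 69.248 g Fe in 179.801 g formula = 38.51 wt% Fe.
18.22% − 38.51% gives a difference of -20.29 percentage points.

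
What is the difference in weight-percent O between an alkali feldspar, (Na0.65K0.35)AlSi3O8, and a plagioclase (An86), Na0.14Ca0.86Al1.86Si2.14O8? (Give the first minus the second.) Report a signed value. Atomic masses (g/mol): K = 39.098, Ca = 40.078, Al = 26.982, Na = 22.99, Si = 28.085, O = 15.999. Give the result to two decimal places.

1.40 percentage points

O in (Na0.65K0.35)AlSi3O8: molar mass 267.857 g/mol; 8×15.999 = 127.992 g → 47.78 wt%.
O in Na0.14Ca0.86Al1.86Si2.14O8: molar mass 275.966 g/mol; 8×15.999 = 127.992 g → 46.38 wt%.
Difference = 47.78 − 46.38 = 1.40 percentage points.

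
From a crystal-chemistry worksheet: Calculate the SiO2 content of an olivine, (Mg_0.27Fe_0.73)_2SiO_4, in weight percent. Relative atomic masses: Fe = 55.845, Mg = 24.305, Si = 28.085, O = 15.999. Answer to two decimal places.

Formula mass = 186.739 g/mol.
1 Si → 1.0000 mol SiO2 per formula unit; M(SiO2) = 60.083, so SiO2 mass = 60.083 g.
60.083/186.739 × 100 = 32.17 wt%.

32.17 wt%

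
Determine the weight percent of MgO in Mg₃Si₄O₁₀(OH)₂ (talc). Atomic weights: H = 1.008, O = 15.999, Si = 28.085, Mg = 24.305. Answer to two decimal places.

Molar mass of Mg₃Si₄O₁₀(OH)₂ = 3×24.305 + 4×28.085 + 12×15.999 + 2×1.008 = 379.259 g/mol.
Each formula unit contains 3 Mg, equivalent to 3/1 = 3.0000 mol MgO.
M(MgO) = 1×24.305 + 1×15.999 = 40.304 g/mol.
Mass of MgO per formula unit = 3.0000 × 40.304 = 120.912 g.
MgO wt% = 120.912 / 379.259 × 100 = 31.88%.

31.88 wt%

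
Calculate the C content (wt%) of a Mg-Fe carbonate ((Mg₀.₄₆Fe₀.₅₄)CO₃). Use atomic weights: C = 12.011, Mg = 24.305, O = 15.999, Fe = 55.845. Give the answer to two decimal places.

M((Mg₀.₄₆Fe₀.₅₄)CO₃) = 101.345 g/mol.
C contributes 1 × 12.011 = 12.011 g per mole.
12.011/101.345 = 0.1185 → 11.85%.

11.85 wt%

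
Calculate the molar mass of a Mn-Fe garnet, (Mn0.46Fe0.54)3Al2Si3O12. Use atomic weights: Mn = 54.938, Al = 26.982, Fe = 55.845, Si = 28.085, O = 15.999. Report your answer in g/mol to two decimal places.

496.49 g/mol

The formula mass is the sum 1.38·54.938 + 1.62·55.845 + 2·26.982 + 3·28.085 + 12·15.999.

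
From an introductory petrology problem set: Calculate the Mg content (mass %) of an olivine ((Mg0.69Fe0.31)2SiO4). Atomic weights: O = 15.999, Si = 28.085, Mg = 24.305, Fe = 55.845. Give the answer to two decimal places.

20.93 mass %

Molar mass of (Mg0.69Fe0.31)2SiO4: 1.38×24.305 + 0.62×55.845 + 1×28.085 + 4×15.999 = 160.246 g/mol.
Mass of Mg per formula unit: 1.38 × 24.305 = 33.541 g.
Weight fraction Mg = 33.541 / 160.246 = 0.2093.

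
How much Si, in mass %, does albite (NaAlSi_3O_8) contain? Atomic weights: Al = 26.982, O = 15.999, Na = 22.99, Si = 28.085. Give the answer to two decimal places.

32.13 mass %

M(NaAlSi_3O_8) = 262.219 g/mol.
Si contributes 3 × 28.085 = 84.255 g per mole.
84.255/262.219 = 0.3213 → 32.13%.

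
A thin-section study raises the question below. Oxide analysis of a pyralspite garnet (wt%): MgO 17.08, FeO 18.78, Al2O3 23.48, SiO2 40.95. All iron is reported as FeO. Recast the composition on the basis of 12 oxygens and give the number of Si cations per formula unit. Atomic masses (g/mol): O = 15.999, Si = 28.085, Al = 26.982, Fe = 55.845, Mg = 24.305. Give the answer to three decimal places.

17.08 wt% MgO ÷ 40.304 g/mol = 0.42378 mol, giving 0.42378 Mg and 0.42378 O.
18.78 wt% FeO ÷ 71.844 g/mol = 0.26140 mol, giving 0.26140 Fe and 0.26140 O.
23.48 wt% Al2O3 ÷ 101.961 g/mol = 0.23028 mol, giving 0.46056 Al and 0.69084 O.
40.95 wt% SiO2 ÷ 60.083 g/mol = 0.68156 mol, giving 0.68156 Si and 1.36312 O.
Oxygen sums to 2.73914; scaling by 12/2.73914 = 4.38094 puts the formula on 12 O.
Si: 0.68156 × 4.38094 = 2.986 atoms per formula unit.

2.986 Si apfu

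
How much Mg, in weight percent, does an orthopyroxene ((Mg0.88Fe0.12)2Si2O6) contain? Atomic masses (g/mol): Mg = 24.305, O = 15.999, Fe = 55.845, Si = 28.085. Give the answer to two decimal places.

Molar mass of (Mg0.88Fe0.12)2Si2O6: 1.76*24.305 + 0.24*55.845 + 2*28.085 + 6*15.999 = 208.344 g/mol.
Mass of Mg per formula unit: 1.76 × 24.305 = 42.777 g.
Weight fraction Mg = 42.777 / 208.344 = 0.2053.

20.53 weight percent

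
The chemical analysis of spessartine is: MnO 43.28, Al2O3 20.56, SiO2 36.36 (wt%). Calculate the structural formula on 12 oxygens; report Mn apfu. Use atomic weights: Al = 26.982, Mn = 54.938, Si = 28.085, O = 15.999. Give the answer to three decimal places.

3.019 Mn apfu

MnO (M=70.937): mol = 0.61012; Mn = 0.61012, O = 0.61012.
Al2O3 (M=101.961): mol = 0.20165; Al = 0.40330, O = 0.60495.
SiO2 (M=60.083): mol = 0.60516; Si = 0.60516, O = 1.21032.
ΣO = 2.42539; factor = 12/ΣO = 4.94766.
Mn apfu = 0.61012 × 4.94766 = 3.019.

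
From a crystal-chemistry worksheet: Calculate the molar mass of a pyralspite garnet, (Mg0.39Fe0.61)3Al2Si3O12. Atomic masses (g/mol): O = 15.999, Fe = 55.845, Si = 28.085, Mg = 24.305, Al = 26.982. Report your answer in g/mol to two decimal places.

460.84 g/mol

The formula mass is the sum 1.17×24.305 + 1.83×55.845 + 2×26.982 + 3×28.085 + 12×15.999.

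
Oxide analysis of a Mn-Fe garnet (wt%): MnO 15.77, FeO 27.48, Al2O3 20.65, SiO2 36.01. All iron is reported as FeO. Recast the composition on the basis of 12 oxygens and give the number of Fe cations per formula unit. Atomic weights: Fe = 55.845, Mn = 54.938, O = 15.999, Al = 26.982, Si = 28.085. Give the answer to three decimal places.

1.904 Fe apfu

MnO (M=70.937): mol = 0.22231; Mn = 0.22231, O = 0.22231.
FeO (M=71.844): mol = 0.38250; Fe = 0.38250, O = 0.38250.
Al2O3 (M=101.961): mol = 0.20253; Al = 0.40506, O = 0.60759.
SiO2 (M=60.083): mol = 0.59934; Si = 0.59934, O = 1.19868.
ΣO = 2.41108; factor = 12/ΣO = 4.97702.
Fe apfu = 0.38250 × 4.97702 = 1.904.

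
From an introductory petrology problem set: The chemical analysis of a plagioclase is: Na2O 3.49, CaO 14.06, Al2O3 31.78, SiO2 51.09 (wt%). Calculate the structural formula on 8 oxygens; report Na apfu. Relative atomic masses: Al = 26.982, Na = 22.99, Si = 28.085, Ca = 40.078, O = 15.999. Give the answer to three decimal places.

0.306 Na apfu

3.49 wt% Na2O ÷ 61.979 g/mol = 0.05631 mol, giving 0.11262 Na and 0.05631 O.
14.06 wt% CaO ÷ 56.077 g/mol = 0.25073 mol, giving 0.25073 Ca and 0.25073 O.
31.78 wt% Al2O3 ÷ 101.961 g/mol = 0.31169 mol, giving 0.62338 Al and 0.93507 O.
51.09 wt% SiO2 ÷ 60.083 g/mol = 0.85032 mol, giving 0.85032 Si and 1.70064 O.
Oxygen sums to 2.94275; scaling by 8/2.94275 = 2.71855 puts the formula on 8 O.
Na: 0.11262 × 2.71855 = 0.306 atoms per formula unit.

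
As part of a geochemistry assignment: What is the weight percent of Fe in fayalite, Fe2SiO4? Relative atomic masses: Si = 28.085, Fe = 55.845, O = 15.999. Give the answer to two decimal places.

M(Fe2SiO4) = 203.771 g/mol.
Fe contributes 2 × 55.845 = 111.690 g per mole.
111.690/203.771 = 0.5481 → 54.81%.

54.81 wt%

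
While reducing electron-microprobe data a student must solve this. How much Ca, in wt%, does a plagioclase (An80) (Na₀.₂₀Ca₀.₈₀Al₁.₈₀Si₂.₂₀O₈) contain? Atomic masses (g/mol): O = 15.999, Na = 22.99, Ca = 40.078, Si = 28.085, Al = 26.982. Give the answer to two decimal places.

Molar mass of Na₀.₂₀Ca₀.₈₀Al₁.₈₀Si₂.₂₀O₈: 0.20·22.99 + 0.80·40.078 + 1.80·26.982 + 2.20·28.085 + 8·15.999 = 275.007 g/mol.
Mass of Ca per formula unit: 0.80 × 40.078 = 32.062 g.
Weight fraction Ca = 32.062 / 275.007 = 0.1166.

11.66 wt%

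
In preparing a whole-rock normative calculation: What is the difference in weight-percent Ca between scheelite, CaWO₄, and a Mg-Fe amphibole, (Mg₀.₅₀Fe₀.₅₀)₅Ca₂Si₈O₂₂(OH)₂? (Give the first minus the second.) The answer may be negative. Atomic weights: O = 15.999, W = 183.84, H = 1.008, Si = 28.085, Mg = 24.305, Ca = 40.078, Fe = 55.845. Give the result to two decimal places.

4.93 percentage points

First mineral: 40.078 g Ca in 287.914 g formula = 13.92 wt% Ca.
Second mineral: 80.156 g Ca in 891.203 g formula = 8.99 wt% Ca.
13.92% − 8.99% gives a difference of 4.93 percentage points.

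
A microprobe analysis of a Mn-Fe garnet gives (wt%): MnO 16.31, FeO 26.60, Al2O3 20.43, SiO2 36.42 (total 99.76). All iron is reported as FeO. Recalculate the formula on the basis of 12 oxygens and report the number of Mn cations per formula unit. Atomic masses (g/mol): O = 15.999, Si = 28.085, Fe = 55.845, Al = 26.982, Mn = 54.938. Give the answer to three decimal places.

MnO (M=70.937): mol = 0.22992; Mn = 0.22992, O = 0.22992.
FeO (M=71.844): mol = 0.37025; Fe = 0.37025, O = 0.37025.
Al2O3 (M=101.961): mol = 0.20037; Al = 0.40074, O = 0.60111.
SiO2 (M=60.083): mol = 0.60616; Si = 0.60616, O = 1.21232.
ΣO = 2.41360; factor = 12/ΣO = 4.97183.
Mn apfu = 0.22992 × 4.97183 = 1.143.

1.143 Mn apfu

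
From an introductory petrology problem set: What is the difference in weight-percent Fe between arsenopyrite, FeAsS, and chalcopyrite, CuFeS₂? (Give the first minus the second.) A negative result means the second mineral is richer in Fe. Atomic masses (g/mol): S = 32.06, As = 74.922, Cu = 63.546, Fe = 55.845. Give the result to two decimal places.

M(FeAsS) = 162.827 g/mol, so wt% Fe = 55.845/162.827 × 100 = 34.30%.
M(CuFeS₂) = 183.511 g/mol, so wt% Fe = 55.845/183.511 × 100 = 30.43%.
34.30 − 30.43 = 3.87 pp.

3.87 percentage points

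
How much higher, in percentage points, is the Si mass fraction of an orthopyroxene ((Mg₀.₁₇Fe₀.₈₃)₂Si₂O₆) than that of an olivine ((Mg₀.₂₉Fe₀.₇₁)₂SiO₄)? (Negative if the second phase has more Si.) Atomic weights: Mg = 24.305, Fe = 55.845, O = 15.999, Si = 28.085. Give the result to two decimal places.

First mineral: 56.170 g Si in 253.130 g formula = 22.19 wt% Si.
Second mineral: 28.085 g Si in 185.478 g formula = 15.14 wt% Si.
22.19% − 15.14% gives a difference of 7.05 percentage points.

7.05 percentage points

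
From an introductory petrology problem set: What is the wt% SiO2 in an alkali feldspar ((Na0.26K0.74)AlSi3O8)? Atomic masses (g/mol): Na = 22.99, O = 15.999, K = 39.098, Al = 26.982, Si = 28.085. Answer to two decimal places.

65.75 wt%

M((Na0.26K0.74)AlSi3O8) = 274.139 g/mol; M(SiO2) = 60.083 g/mol.
Moles SiO2 per formula unit = 3 Si ÷ 1 = 3.0000.
SiO2 fraction = (3.0000 × 60.083) / 274.139 = 180.249/274.139 = 0.6575.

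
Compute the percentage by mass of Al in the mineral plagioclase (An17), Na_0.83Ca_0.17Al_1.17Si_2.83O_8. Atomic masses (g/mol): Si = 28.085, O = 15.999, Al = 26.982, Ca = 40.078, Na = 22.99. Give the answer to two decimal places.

11.92 weight percent

Molar mass of Na_0.83Ca_0.17Al_1.17Si_2.83O_8: 0.83·22.99 + 0.17·40.078 + 1.17·26.982 + 2.83·28.085 + 8·15.999 = 264.936 g/mol.
Mass of Al per formula unit: 1.17 × 26.982 = 31.569 g.
Weight fraction Al = 31.569 / 264.936 = 0.1192.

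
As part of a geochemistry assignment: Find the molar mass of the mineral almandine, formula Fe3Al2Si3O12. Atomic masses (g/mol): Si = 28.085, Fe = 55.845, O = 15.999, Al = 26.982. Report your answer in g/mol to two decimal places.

497.74 g/mol

Fe: 3 × 55.845 = 167.5350
Al: 2 × 26.982 = 53.9640
Si: 3 × 28.085 = 84.2550
O: 12 × 15.999 = 191.9880
Summing the contributions gives the formula mass.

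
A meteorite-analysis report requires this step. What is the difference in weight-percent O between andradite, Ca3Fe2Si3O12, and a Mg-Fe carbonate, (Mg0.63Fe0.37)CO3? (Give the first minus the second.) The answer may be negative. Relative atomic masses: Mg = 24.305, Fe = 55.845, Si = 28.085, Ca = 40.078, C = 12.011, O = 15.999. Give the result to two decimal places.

-12.23 percentage points

O in Ca3Fe2Si3O12: molar mass 508.167 g/mol; 12×15.999 = 191.988 g → 37.78 wt%.
O in (Mg0.63Fe0.37)CO3: molar mass 95.983 g/mol; 3×15.999 = 47.997 g → 50.01 wt%.
Difference = 37.78 − 50.01 = -12.23 percentage points.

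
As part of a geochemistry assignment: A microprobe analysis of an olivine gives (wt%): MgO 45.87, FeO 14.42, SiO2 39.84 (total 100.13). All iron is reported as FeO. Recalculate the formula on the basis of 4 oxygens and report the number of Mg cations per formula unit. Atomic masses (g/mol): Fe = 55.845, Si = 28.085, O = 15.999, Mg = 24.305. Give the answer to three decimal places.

1.708 Mg apfu

MgO (M=40.304): mol = 1.13810; Mg = 1.13810, O = 1.13810.
FeO (M=71.844): mol = 0.20071; Fe = 0.20071, O = 0.20071.
SiO2 (M=60.083): mol = 0.66308; Si = 0.66308, O = 1.32616.
ΣO = 2.66497; factor = 4/ΣO = 1.50095.
Mg apfu = 1.13810 × 1.50095 = 1.708.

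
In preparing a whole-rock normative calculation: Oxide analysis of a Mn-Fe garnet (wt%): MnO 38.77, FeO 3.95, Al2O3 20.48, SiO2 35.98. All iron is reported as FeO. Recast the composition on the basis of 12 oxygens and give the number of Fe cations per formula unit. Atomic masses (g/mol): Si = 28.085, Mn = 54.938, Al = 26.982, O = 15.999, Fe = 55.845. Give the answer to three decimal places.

MnO: 38.77/70.937 = 0.54654 mol → 0.54654 mol Mn, 0.54654 mol O.
FeO: 3.95/71.844 = 0.05498 mol → 0.05498 mol Fe, 0.05498 mol O.
Al2O3: 20.48/101.961 = 0.20086 mol → 0.40172 mol Al, 0.60258 mol O.
SiO2: 35.98/60.083 = 0.59884 mol → 0.59884 mol Si, 1.19768 mol O.
Total oxygen = 2.40178 mol. Normalization factor = 12/2.40178 = 4.99629.
Fe per 12 O = 0.05498 × 4.99629 = 0.275.

0.275 Fe apfu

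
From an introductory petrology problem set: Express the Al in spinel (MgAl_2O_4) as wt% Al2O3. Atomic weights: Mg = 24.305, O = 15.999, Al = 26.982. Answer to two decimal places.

M(MgAl_2O_4) = 142.265 g/mol; M(Al2O3) = 101.961 g/mol.
Moles Al2O3 per formula unit = 2 Al ÷ 2 = 1.0000.
Al2O3 fraction = (1.0000 × 101.961) / 142.265 = 101.961/142.265 = 0.7167.

71.67 wt%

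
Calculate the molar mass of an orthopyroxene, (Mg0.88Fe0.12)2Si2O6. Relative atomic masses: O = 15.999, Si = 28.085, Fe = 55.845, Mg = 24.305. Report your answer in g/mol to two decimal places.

208.34 g/mol

M = 1.76(24.305) + 0.24(55.845) + 2(28.085) + 6(15.999)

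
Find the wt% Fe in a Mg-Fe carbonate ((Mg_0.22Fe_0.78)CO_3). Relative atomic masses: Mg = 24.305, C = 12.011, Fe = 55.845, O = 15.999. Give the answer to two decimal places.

M((Mg_0.22Fe_0.78)CO_3) = 108.914 g/mol.
Fe contributes 0.78 × 55.845 = 43.559 g per mole.
43.559/108.914 = 0.3999 → 39.99%.

39.99 wt%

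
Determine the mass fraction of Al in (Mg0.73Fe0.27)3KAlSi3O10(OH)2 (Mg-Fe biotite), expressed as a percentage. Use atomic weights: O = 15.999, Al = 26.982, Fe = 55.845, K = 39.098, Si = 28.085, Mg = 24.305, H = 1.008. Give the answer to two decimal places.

6.09 wt%

Molar mass of (Mg0.73Fe0.27)3KAlSi3O10(OH)2: 2.19×24.305 + 0.81×55.845 + 1×39.098 + 1×26.982 + 3×28.085 + 12×15.999 + 2×1.008 = 442.801 g/mol.
Mass of Al per formula unit: 1 × 26.982 = 26.982 g.
Weight fraction Al = 26.982 / 442.801 = 0.0609.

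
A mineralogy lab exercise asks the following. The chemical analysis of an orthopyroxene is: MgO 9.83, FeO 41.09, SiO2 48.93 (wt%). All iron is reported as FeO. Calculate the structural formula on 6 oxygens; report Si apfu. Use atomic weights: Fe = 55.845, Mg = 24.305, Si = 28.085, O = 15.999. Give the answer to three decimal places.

1.999 Si apfu

MgO (M=40.304): mol = 0.24390; Mg = 0.24390, O = 0.24390.
FeO (M=71.844): mol = 0.57193; Fe = 0.57193, O = 0.57193.
SiO2 (M=60.083): mol = 0.81437; Si = 0.81437, O = 1.62874.
ΣO = 2.44457; factor = 6/ΣO = 2.45442.
Si apfu = 0.81437 × 2.45442 = 1.999.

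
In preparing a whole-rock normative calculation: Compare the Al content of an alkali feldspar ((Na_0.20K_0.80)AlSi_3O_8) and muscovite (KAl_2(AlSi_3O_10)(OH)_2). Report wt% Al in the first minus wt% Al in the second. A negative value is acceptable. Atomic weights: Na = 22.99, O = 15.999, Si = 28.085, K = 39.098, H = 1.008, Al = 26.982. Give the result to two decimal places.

-10.51 percentage points

Al in (Na_0.20K_0.80)AlSi_3O_8: molar mass 275.105 g/mol; 1×26.982 = 26.982 g → 9.81 wt%.
Al in KAl_2(AlSi_3O_10)(OH)_2: molar mass 398.303 g/mol; 3×26.982 = 80.946 g → 20.32 wt%.
Difference = 9.81 − 20.32 = -10.51 percentage points.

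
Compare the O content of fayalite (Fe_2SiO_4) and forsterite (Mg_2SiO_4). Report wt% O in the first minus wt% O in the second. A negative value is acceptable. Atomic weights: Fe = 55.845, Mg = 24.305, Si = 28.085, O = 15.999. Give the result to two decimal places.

M(Fe_2SiO_4) = 203.771 g/mol, so wt% O = 63.996/203.771 × 100 = 31.41%.
M(Mg_2SiO_4) = 140.691 g/mol, so wt% O = 63.996/140.691 × 100 = 45.49%.
31.41 − 45.49 = -14.08 pp.

-14.08 percentage points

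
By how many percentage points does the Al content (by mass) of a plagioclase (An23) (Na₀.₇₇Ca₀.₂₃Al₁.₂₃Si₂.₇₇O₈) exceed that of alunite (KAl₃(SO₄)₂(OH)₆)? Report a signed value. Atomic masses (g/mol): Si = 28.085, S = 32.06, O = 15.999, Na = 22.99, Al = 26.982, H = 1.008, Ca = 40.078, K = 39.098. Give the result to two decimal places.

-7.06 percentage points

Al in Na₀.₇₇Ca₀.₂₃Al₁.₂₃Si₂.₇₇O₈: molar mass 265.896 g/mol; 1.23×26.982 = 33.188 g → 12.48 wt%.
Al in KAl₃(SO₄)₂(OH)₆: molar mass 414.198 g/mol; 3×26.982 = 80.946 g → 19.54 wt%.
Difference = 12.48 − 19.54 = -7.06 percentage points.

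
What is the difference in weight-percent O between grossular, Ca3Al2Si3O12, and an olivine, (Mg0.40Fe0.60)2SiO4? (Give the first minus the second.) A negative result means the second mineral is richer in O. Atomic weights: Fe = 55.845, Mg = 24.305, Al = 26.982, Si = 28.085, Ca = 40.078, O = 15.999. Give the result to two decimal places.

O in Ca3Al2Si3O12: molar mass 450.441 g/mol; 12×15.999 = 191.988 g → 42.62 wt%.
O in (Mg0.40Fe0.60)2SiO4: molar mass 178.539 g/mol; 4×15.999 = 63.996 g → 35.84 wt%.
Difference = 42.62 − 35.84 = 6.78 percentage points.

6.78 percentage points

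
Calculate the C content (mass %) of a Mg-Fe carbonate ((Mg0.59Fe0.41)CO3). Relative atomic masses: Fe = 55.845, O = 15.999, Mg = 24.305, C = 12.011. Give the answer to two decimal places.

Molar mass of (Mg0.59Fe0.41)CO3: 0.59·24.305 + 0.41·55.845 + 1·12.011 + 3·15.999 = 97.244 g/mol.
Mass of C per formula unit: 1 × 12.011 = 12.011 g.
Weight fraction C = 12.011 / 97.244 = 0.1235.

12.35 mass %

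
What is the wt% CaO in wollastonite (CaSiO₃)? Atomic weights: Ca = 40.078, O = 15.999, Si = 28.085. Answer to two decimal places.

48.28 wt%

M(CaSiO₃) = 116.160 g/mol; M(CaO) = 56.077 g/mol.
Moles CaO per formula unit = 1 Ca ÷ 1 = 1.0000.
CaO fraction = (1.0000 × 56.077) / 116.160 = 56.077/116.160 = 0.4828.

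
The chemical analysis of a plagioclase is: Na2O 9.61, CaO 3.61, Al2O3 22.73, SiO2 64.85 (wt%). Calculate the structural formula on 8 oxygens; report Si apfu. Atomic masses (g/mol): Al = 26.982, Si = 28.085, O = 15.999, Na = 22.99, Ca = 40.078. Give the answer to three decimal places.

9.61 wt% Na2O ÷ 61.979 g/mol = 0.15505 mol, giving 0.31010 Na and 0.15505 O.
3.61 wt% CaO ÷ 56.077 g/mol = 0.06438 mol, giving 0.06438 Ca and 0.06438 O.
22.73 wt% Al2O3 ÷ 101.961 g/mol = 0.22293 mol, giving 0.44586 Al and 0.66879 O.
64.85 wt% SiO2 ÷ 60.083 g/mol = 1.07934 mol, giving 1.07934 Si and 2.15868 O.
Oxygen sums to 3.04690; scaling by 8/3.04690 = 2.62562 puts the formula on 8 O.
Si: 1.07934 × 2.62562 = 2.834 atoms per formula unit.

2.834 Si apfu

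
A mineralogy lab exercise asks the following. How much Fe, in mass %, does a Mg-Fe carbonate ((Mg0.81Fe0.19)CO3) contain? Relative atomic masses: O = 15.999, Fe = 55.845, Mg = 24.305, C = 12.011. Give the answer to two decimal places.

11.75 mass %

Molar mass of (Mg0.81Fe0.19)CO3: 0.81·24.305 + 0.19·55.845 + 1·12.011 + 3·15.999 = 90.306 g/mol.
Mass of Fe per formula unit: 0.19 × 55.845 = 10.611 g.
Weight fraction Fe = 10.611 / 90.306 = 0.1175.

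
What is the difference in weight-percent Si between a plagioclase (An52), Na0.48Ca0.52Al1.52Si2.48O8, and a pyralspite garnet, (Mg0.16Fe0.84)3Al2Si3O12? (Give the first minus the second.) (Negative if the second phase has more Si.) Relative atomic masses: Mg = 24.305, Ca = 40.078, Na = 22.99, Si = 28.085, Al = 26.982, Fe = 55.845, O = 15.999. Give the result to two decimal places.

Si in Na0.48Ca0.52Al1.52Si2.48O8: molar mass 270.531 g/mol; 2.48×28.085 = 69.651 g → 25.75 wt%.
Si in (Mg0.16Fe0.84)3Al2Si3O12: molar mass 482.603 g/mol; 3×28.085 = 84.255 g → 17.46 wt%.
Difference = 25.75 − 17.46 = 8.29 percentage points.

8.29 percentage points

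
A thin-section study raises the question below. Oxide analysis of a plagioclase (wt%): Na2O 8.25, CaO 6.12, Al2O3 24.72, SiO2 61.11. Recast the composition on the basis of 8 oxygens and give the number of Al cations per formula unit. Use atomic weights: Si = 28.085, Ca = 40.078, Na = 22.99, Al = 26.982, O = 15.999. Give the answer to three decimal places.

Na2O (M=61.979): mol = 0.13311; Na = 0.26622, O = 0.13311.
CaO (M=56.077): mol = 0.10914; Ca = 0.10914, O = 0.10914.
Al2O3 (M=101.961): mol = 0.24245; Al = 0.48490, O = 0.72735.
SiO2 (M=60.083): mol = 1.01709; Si = 1.01709, O = 2.03418.
ΣO = 3.00378; factor = 8/ΣO = 2.66331.
Al apfu = 0.48490 × 2.66331 = 1.291.

1.291 Al apfu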